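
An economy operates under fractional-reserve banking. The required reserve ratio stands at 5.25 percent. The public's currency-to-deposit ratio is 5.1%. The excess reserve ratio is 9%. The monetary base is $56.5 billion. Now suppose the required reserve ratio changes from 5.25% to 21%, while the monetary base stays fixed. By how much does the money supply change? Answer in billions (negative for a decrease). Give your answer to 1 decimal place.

Initially m₁ = (1 + 0.051) / (0.0525 + 0.09 + 0.051) ≈ 5.4315, so M₁ = 5.4315 × 56.5 ≈ 306.8798 billion.
After the change m₂ = (1 + 0.051) / (0.21 + 0.09 + 0.051) ≈ 2.9943, so M₂ = 2.9943 × 56.5 ≈ 169.178 billion.
ΔM = M₂ − M₁ = 169.178 − 306.8798 = -137.7018 billion.

-137.7 billion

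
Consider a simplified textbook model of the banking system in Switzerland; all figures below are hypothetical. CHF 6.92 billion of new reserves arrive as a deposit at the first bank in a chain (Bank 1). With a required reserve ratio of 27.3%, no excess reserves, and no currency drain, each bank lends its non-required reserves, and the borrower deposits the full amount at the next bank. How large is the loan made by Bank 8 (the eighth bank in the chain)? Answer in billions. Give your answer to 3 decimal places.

Each bank lends a fraction (1 − rr) = 0.7270 of the deposit it receives, so Bank 8 receives 6.92·0.7270^7 and lends 6.92·0.7270^8 ≈ 0.5400 billion.

CHF 0.540 billion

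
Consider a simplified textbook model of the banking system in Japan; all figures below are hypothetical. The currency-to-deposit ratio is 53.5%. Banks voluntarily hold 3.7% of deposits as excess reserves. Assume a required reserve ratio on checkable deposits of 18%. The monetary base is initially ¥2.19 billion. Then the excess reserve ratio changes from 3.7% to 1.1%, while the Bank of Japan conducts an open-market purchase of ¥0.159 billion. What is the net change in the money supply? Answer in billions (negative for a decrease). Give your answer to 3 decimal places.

Before: m₁ = (1 + 0.535) / (0.18 + 0.037 + 0.535) ≈ 2.04122, MB₁ = 2.19, so M₁ = 2.04122 × 2.19 ≈ 4.4703 billion.
After: m₂ = (1 + 0.535) / (0.18 + 0.011 + 0.535) ≈ 2.11433, MB₂ = 2.19 + 0.159 = 2.349, so M₂ = 2.11433 × 2.349 ≈ 4.9666 billion.
ΔM = M₂ − M₁ = 4.9666 − 4.4703 = 0.4963 billion.

¥0.496 billion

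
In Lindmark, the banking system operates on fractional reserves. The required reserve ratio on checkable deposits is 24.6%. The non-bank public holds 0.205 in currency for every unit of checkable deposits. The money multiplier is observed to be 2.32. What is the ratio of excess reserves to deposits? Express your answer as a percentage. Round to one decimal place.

Using m = 2.32. Since m = (1 + c)/(c + rr + e), the denominator satisfies c + rr + e = (1 + c)/m = (1 + 0.205) / 2.32 ≈ 0.519397.
With c = 0.205 and rr = 0.246, the ratio of excess reserves to deposits is 0.519397 − 0.205 − 0.246 = 0.068397.

6.8%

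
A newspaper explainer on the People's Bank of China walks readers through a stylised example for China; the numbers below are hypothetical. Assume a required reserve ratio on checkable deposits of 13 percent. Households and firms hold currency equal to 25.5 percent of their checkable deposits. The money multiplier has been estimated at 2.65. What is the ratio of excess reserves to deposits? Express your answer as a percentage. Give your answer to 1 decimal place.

8.9%

Using m = 2.65. Since m = (1 + c)/(c + rr + e), the denominator satisfies c + rr + e = (1 + c)/m = (1 + 0.255) / 2.65 ≈ 0.473585.
With c = 0.255 and rr = 0.13, the ratio of excess reserves to deposits is 0.473585 − 0.255 − 0.13 = 0.088585.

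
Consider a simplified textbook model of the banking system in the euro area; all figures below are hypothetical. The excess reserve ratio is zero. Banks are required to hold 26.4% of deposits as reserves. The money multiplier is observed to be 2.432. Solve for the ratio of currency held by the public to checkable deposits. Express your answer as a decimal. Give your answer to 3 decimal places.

Using m = 2.432. From m = (1 + c)/(c + rr + e), rearranging gives 1 + c = m·(c + rr + e), so c·(1 − m) = m·(rr + e) − 1.
Hence c = [m·(rr + e) − 1]/(1 − m) = [2.432 × (0.264 + 0) − 1] / (1 − 2.432) ≈ 0.249966.

0.250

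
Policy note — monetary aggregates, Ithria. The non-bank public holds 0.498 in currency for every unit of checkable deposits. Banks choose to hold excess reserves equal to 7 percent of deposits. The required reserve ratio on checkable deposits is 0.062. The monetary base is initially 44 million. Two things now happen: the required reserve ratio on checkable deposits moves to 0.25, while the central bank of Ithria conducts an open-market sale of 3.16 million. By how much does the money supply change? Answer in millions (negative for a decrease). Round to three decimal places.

Before: m₁ = (1 + 0.498) / (0.062 + 0.07 + 0.498) ≈ 2.377778, MB₁ = 44, so M₁ = 2.377778 × 44 ≈ 104.6222 million.
After: m₂ = (1 + 0.498) / (0.25 + 0.07 + 0.498) ≈ 1.831296, MB₂ = 44 − 3.16 = 40.84, so M₂ = 1.831296 × 40.84 ≈ 74.7901 million.
ΔM = M₂ − M₁ = 74.7901 − 104.6222 = -29.8321 million.

-29.832 million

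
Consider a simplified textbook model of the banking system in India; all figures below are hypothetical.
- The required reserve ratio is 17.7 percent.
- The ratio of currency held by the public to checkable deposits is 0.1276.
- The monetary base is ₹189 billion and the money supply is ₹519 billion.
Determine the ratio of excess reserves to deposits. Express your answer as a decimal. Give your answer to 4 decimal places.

Using m = M/MB = 519/189 ≈ 2.746032. Since m = (1 + c)/(c + rr + e), the denominator satisfies c + rr + e = (1 + c)/m = (1 + 0.1276) / 2.746032 ≈ 0.410629.
With c = 0.1276 and rr = 0.177, the ratio of excess reserves to deposits is 0.410629 − 0.1276 − 0.177 = 0.106029.

0.1060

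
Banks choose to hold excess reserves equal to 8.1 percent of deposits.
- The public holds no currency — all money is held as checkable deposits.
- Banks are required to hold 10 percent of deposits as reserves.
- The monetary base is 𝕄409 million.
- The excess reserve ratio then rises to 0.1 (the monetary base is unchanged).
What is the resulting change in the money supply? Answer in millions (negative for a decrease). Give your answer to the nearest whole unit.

-215 million

Initially m₁ = 1 / (0.1 + 0.081) ≈ 5.5249, so M₁ = 5.5249 × 409 = 2259.6841 million.
After the change m₂ = 1 / (0.1 + 0.1) = 5, so M₂ = 5 × 409 = 2045 million.
ΔM = M₂ − M₁ = 2045 − 2259.6841 = -214.6841 million.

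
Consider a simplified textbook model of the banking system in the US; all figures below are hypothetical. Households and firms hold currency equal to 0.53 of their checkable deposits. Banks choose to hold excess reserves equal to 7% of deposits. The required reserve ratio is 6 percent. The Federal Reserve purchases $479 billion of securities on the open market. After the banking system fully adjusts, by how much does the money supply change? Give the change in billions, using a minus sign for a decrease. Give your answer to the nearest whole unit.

The money multiplier is m = (1 + c) / (rr + e + c) = (1 + 0.53) / (0.06 + 0.07 + 0.53) ≈ 2.3182.
The purchase adds 479 billion of base, so ΔM = m × ΔMB = 2.3182 × (+479) = 1110.4178 billion.

$1110 billion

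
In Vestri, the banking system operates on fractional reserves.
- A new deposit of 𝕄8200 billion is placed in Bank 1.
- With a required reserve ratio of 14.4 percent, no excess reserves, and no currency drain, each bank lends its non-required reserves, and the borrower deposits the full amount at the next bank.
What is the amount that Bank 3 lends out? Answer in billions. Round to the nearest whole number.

𝕄5143 billion

Each bank lends a fraction (1 − rr) = 0.8560 of the deposit it receives, so Bank 3 receives 8200·0.8560^2 and lends 8200·0.8560^3 ≈ 5143.2205 billion.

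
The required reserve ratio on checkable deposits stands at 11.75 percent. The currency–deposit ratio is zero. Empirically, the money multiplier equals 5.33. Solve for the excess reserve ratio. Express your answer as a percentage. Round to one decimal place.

7.0%

Using m = 5.33. Since m = (1 + c)/(c + rr + e), the denominator satisfies c + rr + e = (1 + c)/m = (1 + 0) / 5.33 ≈ 0.187617.
With c = 0 and rr = 0.1175, the excess reserve ratio is 0.187617 − 0 − 0.1175 = 0.070117.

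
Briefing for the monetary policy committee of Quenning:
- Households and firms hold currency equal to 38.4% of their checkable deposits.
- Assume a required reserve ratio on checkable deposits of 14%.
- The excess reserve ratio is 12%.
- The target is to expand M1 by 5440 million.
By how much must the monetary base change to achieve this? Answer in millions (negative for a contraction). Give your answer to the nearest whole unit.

The money multiplier is m = (1 + c) / (rr + e + c) = (1 + 0.384) / (0.14 + 0.12 + 0.384) ≈ 2.14907.
ΔMB = ΔM / m = (+5440) / 2.14907 ≈ 2531.3275 million.

2531 million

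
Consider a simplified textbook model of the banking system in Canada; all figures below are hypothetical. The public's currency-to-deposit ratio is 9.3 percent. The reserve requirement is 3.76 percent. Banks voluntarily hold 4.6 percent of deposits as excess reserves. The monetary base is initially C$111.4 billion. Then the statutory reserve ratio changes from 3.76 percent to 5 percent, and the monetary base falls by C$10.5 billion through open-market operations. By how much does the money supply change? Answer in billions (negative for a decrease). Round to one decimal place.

-106.0 billion

Before: m₁ = (1 + 0.093) / (0.0376 + 0.046 + 0.093) ≈ 6.18913, MB₁ = 111.4, so M₁ = 6.18913 × 111.4 ≈ 689.4691 billion.
After: m₂ = (1 + 0.093) / (0.05 + 0.046 + 0.093) ≈ 5.78307, MB₂ = 111.4 − 10.5 = 100.9, so M₂ = 5.78307 × 100.9 ≈ 583.5118 billion.
ΔM = M₂ − M₁ = 583.5118 − 689.4691 = -105.9573 billion.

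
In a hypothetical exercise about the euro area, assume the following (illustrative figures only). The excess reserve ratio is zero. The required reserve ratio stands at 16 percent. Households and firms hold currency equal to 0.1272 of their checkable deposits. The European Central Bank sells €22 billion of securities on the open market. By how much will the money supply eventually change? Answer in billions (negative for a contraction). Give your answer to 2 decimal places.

-86.35 billion

The money multiplier is m = (1 + c) / (rr + c) = (1 + 0.1272) / (0.16 + 0.1272) ≈ 3.92479.
The sale removes 22 billion of base, so ΔM = m × ΔMB = 3.92479 × (−22) ≈ -86.3454 billion.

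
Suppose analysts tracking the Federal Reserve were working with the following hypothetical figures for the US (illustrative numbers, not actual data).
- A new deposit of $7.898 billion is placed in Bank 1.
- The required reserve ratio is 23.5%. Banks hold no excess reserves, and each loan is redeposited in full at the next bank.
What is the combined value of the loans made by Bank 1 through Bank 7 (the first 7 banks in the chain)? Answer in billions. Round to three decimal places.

Bank i lends (1 − rr)^i of the original deposit: Bank 1 lends 7.898·0.7650 ≈ 6.0420, Bank 2 lends 7.898·0.7650² ≈ 4.6221, and so on.
Summing a geometric series: total = 7.898·[0.7650·(1 − 0.7650^7) / (1 − 0.7650)] ≈ 21.7683 billion.

$21.768 billion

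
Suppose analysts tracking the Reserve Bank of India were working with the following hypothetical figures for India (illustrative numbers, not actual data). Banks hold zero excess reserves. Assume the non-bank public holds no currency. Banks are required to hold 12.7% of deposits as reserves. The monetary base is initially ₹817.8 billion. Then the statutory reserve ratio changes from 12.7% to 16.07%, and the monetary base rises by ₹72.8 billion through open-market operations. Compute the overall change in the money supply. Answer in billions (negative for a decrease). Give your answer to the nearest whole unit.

-897 billion

Before: m₁ = 1 / (0.127) ≈ 7.8740, MB₁ = 817.8, so M₁ = 7.8740 × 817.8 = 6439.3572 billion.
After: m₂ = 1 / (0.1607) ≈ 6.2228, MB₂ = 817.8 + 72.8 = 890.6, so M₂ = 6.2228 × 890.6 ≈ 5542.0257 billion.
ΔM = M₂ − M₁ = 5542.0257 − 6439.3572 = -897.3315 billion.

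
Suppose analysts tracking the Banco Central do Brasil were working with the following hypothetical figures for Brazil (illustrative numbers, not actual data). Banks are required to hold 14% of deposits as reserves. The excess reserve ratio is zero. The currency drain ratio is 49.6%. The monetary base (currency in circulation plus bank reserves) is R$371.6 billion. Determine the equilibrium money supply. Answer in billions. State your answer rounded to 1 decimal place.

The money multiplier is m = (1 + c) / (rr + c) = (1 + 0.496) / (0.14 + 0.496) ≈ 2.35220.
So M = m × MB = 2.35220 × 371.6 ≈ 874.0775 billion.

R$874.1 billion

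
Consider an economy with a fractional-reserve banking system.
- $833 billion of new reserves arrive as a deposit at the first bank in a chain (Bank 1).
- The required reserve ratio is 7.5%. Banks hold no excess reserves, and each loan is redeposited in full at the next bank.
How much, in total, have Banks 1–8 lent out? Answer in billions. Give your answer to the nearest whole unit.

$4767 billion

Bank i lends (1 − rr)^i of the original deposit: Bank 1 lends 833·0.9250 = 770.5250, Bank 2 lends 833·0.9250² ≈ 712.7356, and so on.
Summing a geometric series: total = 833·[0.9250·(1 − 0.9250^8) / (1 − 0.9250)] ≈ 4767.3735 billion.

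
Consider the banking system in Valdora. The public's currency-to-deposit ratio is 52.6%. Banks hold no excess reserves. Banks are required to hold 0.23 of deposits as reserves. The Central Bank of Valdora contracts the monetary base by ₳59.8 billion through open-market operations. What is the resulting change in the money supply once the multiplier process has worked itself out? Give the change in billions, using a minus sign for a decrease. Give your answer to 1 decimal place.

The money multiplier is m = (1 + c) / (rr + c) = (1 + 0.526) / (0.23 + 0.526) ≈ 2.0185.
The sale removes 59.8 billion of base, so ΔM = m × ΔMB = 2.0185 × (−59.8) = -120.7063 billion.

-120.7 billion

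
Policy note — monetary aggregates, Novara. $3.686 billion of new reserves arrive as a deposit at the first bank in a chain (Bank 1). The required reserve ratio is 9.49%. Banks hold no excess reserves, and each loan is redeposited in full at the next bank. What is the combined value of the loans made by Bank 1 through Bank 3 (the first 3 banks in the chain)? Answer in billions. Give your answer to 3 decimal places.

Bank i lends (1 − rr)^i of the original deposit: Bank 1 lends 3.686·0.9051 ≈ 3.3362, Bank 2 lends 3.686·0.9051² ≈ 3.0196, and so on.
Summing a geometric series: total = 3.686·[0.9051·(1 − 0.9051^3) / (1 − 0.9051)] ≈ 9.0888 billion.

$9.089 billion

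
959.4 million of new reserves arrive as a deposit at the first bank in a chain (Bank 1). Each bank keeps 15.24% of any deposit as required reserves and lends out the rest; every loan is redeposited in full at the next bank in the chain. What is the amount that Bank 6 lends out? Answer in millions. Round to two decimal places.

355.75 million

Each bank lends a fraction (1 − rr) = 0.8476 of the deposit it receives, so Bank 6 receives 959.4·0.8476^5 and lends 959.4·0.8476^6 ≈ 355.7504 million.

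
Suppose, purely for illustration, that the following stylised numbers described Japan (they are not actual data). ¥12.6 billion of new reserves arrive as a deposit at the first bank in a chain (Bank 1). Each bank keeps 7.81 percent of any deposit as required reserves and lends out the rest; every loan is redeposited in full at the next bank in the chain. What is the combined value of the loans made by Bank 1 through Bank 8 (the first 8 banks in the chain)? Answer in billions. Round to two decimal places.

¥71.13 billion

Bank i lends (1 − rr)^i of the original deposit: Bank 1 lends 12.6·0.9219 ≈ 11.6159, Bank 2 lends 12.6·0.9219² ≈ 10.7087, and so on.
Summing a geometric series: total = 12.6·[0.9219·(1 − 0.9219^8) / (1 − 0.9219)] ≈ 71.1295 billion.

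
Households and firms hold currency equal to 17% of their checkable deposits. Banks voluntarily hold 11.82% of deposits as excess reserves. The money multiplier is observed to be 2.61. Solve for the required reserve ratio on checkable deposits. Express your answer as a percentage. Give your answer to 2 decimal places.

Using m = 2.61. Since m = (1 + c)/(c + rr + e), the denominator satisfies c + rr + e = (1 + c)/m = (1 + 0.17) / 2.61 ≈ 0.448276.
With c = 0.17 and e = 0.1182, the required reserve ratio on checkable deposits is 0.448276 − 0.17 − 0.1182 = 0.160076.

16.01%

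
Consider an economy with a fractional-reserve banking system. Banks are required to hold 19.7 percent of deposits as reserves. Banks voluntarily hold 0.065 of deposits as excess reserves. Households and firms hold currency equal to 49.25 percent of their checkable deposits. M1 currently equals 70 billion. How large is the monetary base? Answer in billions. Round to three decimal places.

The money multiplier is m = (1 + c) / (rr + e + c) = (1 + 0.4925) / (0.197 + 0.065 + 0.4925) ≈ 1.978131.
MB = M / m = 70 / 1.978131 ≈ 35.3869 billion.

35.387 billion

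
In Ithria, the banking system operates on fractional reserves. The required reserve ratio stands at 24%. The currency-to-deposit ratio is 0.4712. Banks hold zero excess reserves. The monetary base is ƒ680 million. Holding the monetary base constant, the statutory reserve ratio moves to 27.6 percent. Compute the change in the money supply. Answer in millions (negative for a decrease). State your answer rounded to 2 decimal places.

Initially m₁ = (1 + 0.4712) / (0.24 + 0.4712) ≈ 2.068616, so M₁ = 2.068616 × 680 ≈ 1406.6589 million.
After the change m₂ = (1 + 0.4712) / (0.276 + 0.4712) ≈ 1.968951, so M₂ = 1.968951 × 680 ≈ 1338.8867 million.
ΔM = M₂ − M₁ = 1338.8867 − 1406.6589 = -67.7722 million.

-67.77 million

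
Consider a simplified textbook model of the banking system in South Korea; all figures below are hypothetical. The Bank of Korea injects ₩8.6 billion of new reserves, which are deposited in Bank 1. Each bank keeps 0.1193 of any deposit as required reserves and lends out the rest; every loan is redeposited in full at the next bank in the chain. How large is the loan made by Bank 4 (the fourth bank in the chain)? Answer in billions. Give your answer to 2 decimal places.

Each bank lends a fraction (1 − rr) = 0.8807 of the deposit it receives, so Bank 4 receives 8.6·0.8807^3 and lends 8.6·0.8807^4 ≈ 5.1738 billion.

₩5.17 billion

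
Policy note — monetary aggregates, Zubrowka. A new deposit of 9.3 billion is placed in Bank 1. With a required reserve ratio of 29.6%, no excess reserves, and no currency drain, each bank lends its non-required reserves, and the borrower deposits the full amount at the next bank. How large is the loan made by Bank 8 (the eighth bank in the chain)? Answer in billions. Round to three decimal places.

Each bank lends a fraction (1 − rr) = 0.7040 of the deposit it receives, so Bank 8 receives 9.3·0.7040^7 and lends 9.3·0.7040^8 ≈ 0.5611 billion.

0.561 billion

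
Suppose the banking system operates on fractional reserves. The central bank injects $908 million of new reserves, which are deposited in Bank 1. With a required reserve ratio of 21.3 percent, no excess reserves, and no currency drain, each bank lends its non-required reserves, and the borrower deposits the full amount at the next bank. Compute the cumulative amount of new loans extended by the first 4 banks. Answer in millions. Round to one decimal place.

$2067.9 million

Bank i lends (1 − rr)^i of the original deposit: Bank 1 lends 908·0.7870 = 714.5960, Bank 2 lends 908·0.7870² ≈ 562.3871, and so on.
Summing a geometric series: total = 908·[0.7870·(1 − 0.7870^4) / (1 − 0.7870)] ≈ 2067.9068 million.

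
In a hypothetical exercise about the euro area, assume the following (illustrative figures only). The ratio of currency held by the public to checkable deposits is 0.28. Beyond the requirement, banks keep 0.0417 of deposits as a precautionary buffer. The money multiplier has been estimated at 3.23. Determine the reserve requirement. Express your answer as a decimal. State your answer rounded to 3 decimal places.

Using m = 3.23. Since m = (1 + c)/(c + rr + e), the denominator satisfies c + rr + e = (1 + c)/m = (1 + 0.28) / 3.23 ≈ 0.396285.
With c = 0.28 and e = 0.0417, the reserve requirement is 0.396285 − 0.28 − 0.0417 = 0.074585.

0.075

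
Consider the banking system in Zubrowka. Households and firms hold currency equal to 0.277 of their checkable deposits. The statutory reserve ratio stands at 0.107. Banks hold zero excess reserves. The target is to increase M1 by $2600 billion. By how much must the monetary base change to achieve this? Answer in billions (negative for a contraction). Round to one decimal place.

The money multiplier is m = (1 + c) / (rr + c) = (1 + 0.277) / (0.107 + 0.277) ≈ 3.325521.
ΔMB = ΔM / m = (+2600) / 3.325521 ≈ 781.8324 billion.

$781.8 billion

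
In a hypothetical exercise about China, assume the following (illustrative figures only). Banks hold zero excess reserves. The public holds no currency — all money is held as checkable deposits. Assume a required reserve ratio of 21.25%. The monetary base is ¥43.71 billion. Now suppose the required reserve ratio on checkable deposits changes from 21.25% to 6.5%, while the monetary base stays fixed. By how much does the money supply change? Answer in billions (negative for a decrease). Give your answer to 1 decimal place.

¥466.8 billion

Initially m₁ = 1 / (0.2125) ≈ 4.7059, so M₁ = 4.7059 × 43.71 ≈ 205.6949 billion.
After the change m₂ = 1 / (0.065) ≈ 15.3846, so M₂ = 15.3846 × 43.71 ≈ 672.4609 billion.
ΔM = M₂ − M₁ = 672.4609 − 205.6949 = 466.766 billion.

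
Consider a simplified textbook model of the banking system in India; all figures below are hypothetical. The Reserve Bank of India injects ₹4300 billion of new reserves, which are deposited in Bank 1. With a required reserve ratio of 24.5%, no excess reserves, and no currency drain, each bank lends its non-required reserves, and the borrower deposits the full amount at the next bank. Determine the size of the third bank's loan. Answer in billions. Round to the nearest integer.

₹1851 billion

Each bank lends a fraction (1 − rr) = 0.7550 of the deposit it receives, so Bank 3 receives 4300·0.7550^2 and lends 4300·0.7550^3 ≈ 1850.5862 billion.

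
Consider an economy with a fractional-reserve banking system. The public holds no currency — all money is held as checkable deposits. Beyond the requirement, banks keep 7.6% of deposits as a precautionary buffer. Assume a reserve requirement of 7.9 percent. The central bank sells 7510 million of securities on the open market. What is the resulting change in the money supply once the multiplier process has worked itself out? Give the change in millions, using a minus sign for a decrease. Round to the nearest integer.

-48452 million

The money multiplier is m = 1 / (rr + e) = 1 / (0.079 + 0.076) ≈ 6.45161.
The sale removes 7510 million of base, so ΔM = m × ΔMB = 6.45161 × (−7510) = -48451.5911 million.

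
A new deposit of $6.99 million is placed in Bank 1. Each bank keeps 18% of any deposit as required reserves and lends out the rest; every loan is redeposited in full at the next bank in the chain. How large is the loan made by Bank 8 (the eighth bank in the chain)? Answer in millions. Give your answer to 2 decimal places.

$1.43 million

Each bank lends a fraction (1 − rr) = 0.8200 of the deposit it receives, so Bank 8 receives 6.99·0.8200^7 and lends 6.99·0.8200^8 ≈ 1.4289 million.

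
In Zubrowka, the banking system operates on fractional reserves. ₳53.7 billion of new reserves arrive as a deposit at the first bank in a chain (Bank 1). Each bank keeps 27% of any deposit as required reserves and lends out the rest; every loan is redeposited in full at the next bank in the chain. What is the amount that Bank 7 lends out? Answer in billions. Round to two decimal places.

₳5.93 billion

Each bank lends a fraction (1 − rr) = 0.7300 of the deposit it receives, so Bank 7 receives 53.7·0.7300^6 and lends 53.7·0.7300^7 ≈ 5.9325 billion.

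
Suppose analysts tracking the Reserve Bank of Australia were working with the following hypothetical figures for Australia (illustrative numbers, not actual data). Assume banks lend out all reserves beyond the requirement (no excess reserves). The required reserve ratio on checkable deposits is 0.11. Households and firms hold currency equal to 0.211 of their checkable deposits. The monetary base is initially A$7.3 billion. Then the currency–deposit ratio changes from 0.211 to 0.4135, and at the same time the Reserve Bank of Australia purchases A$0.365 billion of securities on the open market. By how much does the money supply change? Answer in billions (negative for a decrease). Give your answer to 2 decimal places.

Before: m₁ = (1 + 0.211) / (0.11 + 0.211) ≈ 3.7726, MB₁ = 7.3, so M₁ = 3.7726 × 7.3 ≈ 27.54 billion.
After: m₂ = (1 + 0.4135) / (0.11 + 0.4135) ≈ 2.7001, MB₂ = 7.3 + 0.365 = 7.665, so M₂ = 2.7001 × 7.665 ≈ 20.6963 billion.
ΔM = M₂ − M₁ = 20.6963 − 27.54 = -6.8437 billion.

-6.84 billion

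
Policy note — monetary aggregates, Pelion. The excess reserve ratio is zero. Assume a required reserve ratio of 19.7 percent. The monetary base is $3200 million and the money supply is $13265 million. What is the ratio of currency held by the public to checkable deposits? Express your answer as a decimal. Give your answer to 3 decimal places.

0.058

Using m = M/MB = 13265/3200 ≈ 4.145313. From m = (1 + c)/(c + rr + e), rearranging gives 1 + c = m·(c + rr + e), so c·(1 − m) = m·(rr + e) − 1.
Hence c = [m·(rr + e) − 1]/(1 − m) = [4.145313 × (0.197 + 0) − 1] / (1 − 4.145313) ≈ 0.058301.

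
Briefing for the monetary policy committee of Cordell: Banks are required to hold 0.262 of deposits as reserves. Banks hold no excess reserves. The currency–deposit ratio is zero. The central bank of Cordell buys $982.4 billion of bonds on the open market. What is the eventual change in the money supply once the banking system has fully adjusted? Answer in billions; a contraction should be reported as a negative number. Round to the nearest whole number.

The simple money multiplier is m = 1/rr = 1/0.262 ≈ 3.8168.
An open-market purchase increases the monetary base by 982.4 billion, so ΔM = m × ΔMB = 3.8168 × 982.4 ≈ 3749.6243 billion.

$3750 billion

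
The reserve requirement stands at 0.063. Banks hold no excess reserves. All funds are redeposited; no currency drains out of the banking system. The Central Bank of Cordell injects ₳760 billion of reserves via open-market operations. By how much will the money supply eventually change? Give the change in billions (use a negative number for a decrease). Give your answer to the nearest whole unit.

₳12063 billion

The simple money multiplier is m = 1/rr = 1/0.063 ≈ 15.8730.
An open-market purchase increases the monetary base by 760 billion, so ΔM = m × ΔMB = 15.8730 × 760 = 12063.48 billion.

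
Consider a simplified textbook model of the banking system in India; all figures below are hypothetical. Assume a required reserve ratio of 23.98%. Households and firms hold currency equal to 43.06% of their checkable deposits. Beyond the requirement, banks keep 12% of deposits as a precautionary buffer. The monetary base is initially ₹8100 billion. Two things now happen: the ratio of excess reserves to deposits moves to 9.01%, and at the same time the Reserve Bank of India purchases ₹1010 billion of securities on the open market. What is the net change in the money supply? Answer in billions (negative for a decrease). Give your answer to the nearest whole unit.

Before: m₁ = (1 + 0.4306) / (0.2398 + 0.12 + 0.4306) ≈ 1.80997, MB₁ = 8100, so M₁ = 1.80997 × 8100 = 14660.757 billion.
After: m₂ = (1 + 0.4306) / (0.2398 + 0.0901 + 0.4306) ≈ 1.88113, MB₂ = 8100 + 1010 = 9110, so M₂ = 1.88113 × 9110 = 17137.0943 billion.
ΔM = M₂ − M₁ = 17137.0943 − 14660.757 = 2476.3373 billion.

₹2476 billion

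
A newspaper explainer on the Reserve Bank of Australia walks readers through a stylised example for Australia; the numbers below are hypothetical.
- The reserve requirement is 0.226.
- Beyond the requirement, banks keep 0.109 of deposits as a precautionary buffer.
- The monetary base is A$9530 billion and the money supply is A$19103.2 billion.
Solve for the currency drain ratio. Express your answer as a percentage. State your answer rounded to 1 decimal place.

32.7%

Using m = M/MB = 19103.2/9530 ≈ 2.004533. From m = (1 + c)/(c + rr + e), rearranging gives 1 + c = m·(c + rr + e), so c·(1 − m) = m·(rr + e) − 1.
Hence c = [m·(rr + e) − 1]/(1 − m) = [2.004533 × (0.226 + 0.109) − 1] / (1 − 2.004533) ≈ 0.326999.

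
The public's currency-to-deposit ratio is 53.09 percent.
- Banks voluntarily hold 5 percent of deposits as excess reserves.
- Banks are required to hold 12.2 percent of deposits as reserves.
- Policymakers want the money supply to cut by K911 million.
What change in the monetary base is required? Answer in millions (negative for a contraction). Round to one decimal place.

-418.3 million

The money multiplier is m = (1 + c) / (rr + e + c) = (1 + 0.5309) / (0.122 + 0.05 + 0.5309) ≈ 2.17798.
ΔMB = ΔM / m = (−911) / 2.17798 ≈ -418.2775 million.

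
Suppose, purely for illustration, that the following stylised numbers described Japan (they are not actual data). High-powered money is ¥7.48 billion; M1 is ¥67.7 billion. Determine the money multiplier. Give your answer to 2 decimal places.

The money multiplier is m = M / MB = 67.7 / 7.48 ≈ 9.05080.

9.05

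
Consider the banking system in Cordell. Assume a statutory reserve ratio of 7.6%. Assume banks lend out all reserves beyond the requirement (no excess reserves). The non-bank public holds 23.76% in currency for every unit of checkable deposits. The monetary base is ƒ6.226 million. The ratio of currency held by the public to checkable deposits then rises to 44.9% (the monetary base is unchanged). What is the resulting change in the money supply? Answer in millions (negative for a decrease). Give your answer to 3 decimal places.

-7.387 million

Initially m₁ = (1 + 0.2376) / (0.076 + 0.2376) ≈ 3.94643, so M₁ = 3.94643 × 6.226 ≈ 24.5705 million.
After the change m₂ = (1 + 0.449) / (0.076 + 0.449) = 2.76, so M₂ = 2.76 × 6.226 ≈ 17.1838 million.
ΔM = M₂ − M₁ = 17.1838 − 24.5705 = -7.3867 million.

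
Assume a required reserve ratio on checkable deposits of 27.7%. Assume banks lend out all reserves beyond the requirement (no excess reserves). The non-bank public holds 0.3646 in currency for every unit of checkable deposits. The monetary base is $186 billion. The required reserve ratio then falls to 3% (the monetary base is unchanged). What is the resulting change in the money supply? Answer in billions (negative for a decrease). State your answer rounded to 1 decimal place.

Initially m₁ = (1 + 0.3646) / (0.277 + 0.3646) ≈ 2.12687, so M₁ = 2.12687 × 186 ≈ 395.5978 billion.
After the change m₂ = (1 + 0.3646) / (0.03 + 0.3646) ≈ 3.45819, so M₂ = 3.45819 × 186 ≈ 643.2233 billion.
ΔM = M₂ − M₁ = 643.2233 − 395.5978 = 247.6255 billion.

$247.6 billion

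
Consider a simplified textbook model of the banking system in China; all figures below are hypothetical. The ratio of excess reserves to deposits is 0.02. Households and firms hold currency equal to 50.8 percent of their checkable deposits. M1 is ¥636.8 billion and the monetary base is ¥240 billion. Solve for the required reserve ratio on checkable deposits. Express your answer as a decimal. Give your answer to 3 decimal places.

0.040

Using m = M/MB = 636.8/240 ≈ 2.653333. Since m = (1 + c)/(c + rr + e), the denominator satisfies c + rr + e = (1 + c)/m = (1 + 0.508) / 2.653333 ≈ 0.568342.
With c = 0.508 and e = 0.02, the required reserve ratio on checkable deposits is 0.568342 − 0.508 − 0.02 = 0.040342.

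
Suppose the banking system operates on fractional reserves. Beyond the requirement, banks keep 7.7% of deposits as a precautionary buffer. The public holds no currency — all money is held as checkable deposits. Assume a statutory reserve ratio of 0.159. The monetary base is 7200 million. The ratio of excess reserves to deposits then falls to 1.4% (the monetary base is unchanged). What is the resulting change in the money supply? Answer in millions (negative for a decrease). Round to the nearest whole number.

Initially m₁ = 1 / (0.159 + 0.077) ≈ 4.23729, so M₁ = 4.23729 × 7200 = 30508.488 million.
After the change m₂ = 1 / (0.159 + 0.014) ≈ 5.78035, so M₂ = 5.78035 × 7200 = 41618.52 million.
ΔM = M₂ − M₁ = 41618.52 − 30508.488 = 11110.032 million.

11110 million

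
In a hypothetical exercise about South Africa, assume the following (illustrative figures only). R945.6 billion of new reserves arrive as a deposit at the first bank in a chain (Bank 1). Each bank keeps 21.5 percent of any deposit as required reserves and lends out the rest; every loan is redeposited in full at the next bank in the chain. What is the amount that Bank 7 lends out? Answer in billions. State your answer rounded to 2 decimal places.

Each bank lends a fraction (1 − rr) = 0.7850 of the deposit it receives, so Bank 7 receives 945.6·0.7850^6 and lends 945.6·0.7850^7 ≈ 173.6981 billion.

R173.70 billion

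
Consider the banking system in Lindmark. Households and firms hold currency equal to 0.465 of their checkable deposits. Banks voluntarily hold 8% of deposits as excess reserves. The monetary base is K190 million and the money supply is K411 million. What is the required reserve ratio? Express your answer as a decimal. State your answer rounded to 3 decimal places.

Using m = M/MB = 411/190 ≈ 2.163158. Since m = (1 + c)/(c + rr + e), the denominator satisfies c + rr + e = (1 + c)/m = (1 + 0.465) / 2.163158 ≈ 0.677251.
With c = 0.465 and e = 0.08, the required reserve ratio is 0.677251 − 0.465 − 0.08 = 0.132251.

0.132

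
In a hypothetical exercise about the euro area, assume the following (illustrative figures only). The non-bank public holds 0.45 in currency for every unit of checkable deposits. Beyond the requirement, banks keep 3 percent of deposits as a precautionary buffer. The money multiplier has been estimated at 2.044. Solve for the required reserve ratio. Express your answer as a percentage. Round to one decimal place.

Using m = 2.044. Since m = (1 + c)/(c + rr + e), the denominator satisfies c + rr + e = (1 + c)/m = (1 + 0.45) / 2.044 ≈ 0.709393.
With c = 0.45 and e = 0.03, the required reserve ratio is 0.709393 − 0.45 − 0.03 = 0.229393.

22.9%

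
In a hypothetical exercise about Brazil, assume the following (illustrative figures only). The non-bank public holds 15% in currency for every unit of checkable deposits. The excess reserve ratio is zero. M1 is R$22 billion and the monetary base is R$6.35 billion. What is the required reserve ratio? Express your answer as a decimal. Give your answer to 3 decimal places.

0.182

Using m = M/MB = 22/6.35 ≈ 3.464567. Since m = (1 + c)/(c + rr + e), the denominator satisfies c + rr + e = (1 + c)/m = (1 + 0.15) / 3.464567 ≈ 0.331932.
With c = 0.15 and e = 0, the required reserve ratio is 0.331932 − 0.15 − 0 = 0.181932.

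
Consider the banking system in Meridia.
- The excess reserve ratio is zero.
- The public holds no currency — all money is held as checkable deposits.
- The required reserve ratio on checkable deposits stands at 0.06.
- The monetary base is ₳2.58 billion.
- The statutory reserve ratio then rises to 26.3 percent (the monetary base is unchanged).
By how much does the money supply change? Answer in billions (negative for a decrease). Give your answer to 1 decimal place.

Initially m₁ = 1 / (0.06) ≈ 16.6667, so M₁ = 16.6667 × 2.58 ≈ 43.0001 billion.
After the change m₂ = 1 / (0.263) ≈ 3.8023, so M₂ = 3.8023 × 2.58 ≈ 9.8099 billion.
ΔM = M₂ − M₁ = 9.8099 − 43.0001 = -33.1902 billion.

-33.2 billion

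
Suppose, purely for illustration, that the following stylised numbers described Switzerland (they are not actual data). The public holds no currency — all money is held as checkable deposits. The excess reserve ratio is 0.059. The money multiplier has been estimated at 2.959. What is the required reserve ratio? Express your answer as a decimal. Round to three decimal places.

Using m = 2.959. Since m = (1 + c)/(c + rr + e), the denominator satisfies c + rr + e = (1 + c)/m = (1 + 0) / 2.959 ≈ 0.337952.
With c = 0 and e = 0.059, the required reserve ratio is 0.337952 − 0 − 0.059 = 0.278952.

0.279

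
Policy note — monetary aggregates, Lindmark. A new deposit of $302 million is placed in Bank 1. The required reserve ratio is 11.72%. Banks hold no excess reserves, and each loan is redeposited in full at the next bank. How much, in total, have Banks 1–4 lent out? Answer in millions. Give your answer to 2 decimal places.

$893.16 million

Bank i lends (1 − rr)^i of the original deposit: Bank 1 lends 302·0.8828 = 266.6056, Bank 2 lends 302·0.8828² ≈ 235.3594, and so on.
Summing a geometric series: total = 302·[0.8828·(1 − 0.8828^4) / (1 − 0.8828)] ≈ 893.1644 million.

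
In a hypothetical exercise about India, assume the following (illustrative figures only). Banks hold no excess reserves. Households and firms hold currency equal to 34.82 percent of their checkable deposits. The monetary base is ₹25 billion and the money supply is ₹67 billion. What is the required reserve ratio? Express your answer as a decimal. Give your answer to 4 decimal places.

0.1549

Using m = M/MB = 67/25 = 2.680000. Since m = (1 + c)/(c + rr + e), the denominator satisfies c + rr + e = (1 + c)/m = (1 + 0.3482) / 2.680000 ≈ 0.503060.
With c = 0.3482 and e = 0, the required reserve ratio is 0.503060 − 0.3482 − 0 = 0.15486.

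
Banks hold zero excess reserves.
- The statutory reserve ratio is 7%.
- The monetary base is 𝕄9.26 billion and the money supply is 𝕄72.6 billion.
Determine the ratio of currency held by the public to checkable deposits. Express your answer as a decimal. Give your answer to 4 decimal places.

0.0660

Using m = M/MB = 72.6/9.26 ≈ 7.840173. From m = (1 + c)/(c + rr + e), rearranging gives 1 + c = m·(c + rr + e), so c·(1 − m) = m·(rr + e) − 1.
Hence c = [m·(rr + e) − 1]/(1 − m) = [7.840173 × (0.07 + 0) − 1] / (1 − 7.840173) ≈ 0.065961.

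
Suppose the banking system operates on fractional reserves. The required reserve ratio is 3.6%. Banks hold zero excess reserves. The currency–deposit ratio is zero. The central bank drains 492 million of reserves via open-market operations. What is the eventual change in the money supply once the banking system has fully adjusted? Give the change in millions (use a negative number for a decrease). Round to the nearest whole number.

-13667 million

The simple money multiplier is m = 1/rr = 1/0.036 ≈ 27.7778.
An open-market sale reduces the monetary base by 492 million, so ΔM = m × ΔMB = 27.7778 × (−492) = -13666.6776 million.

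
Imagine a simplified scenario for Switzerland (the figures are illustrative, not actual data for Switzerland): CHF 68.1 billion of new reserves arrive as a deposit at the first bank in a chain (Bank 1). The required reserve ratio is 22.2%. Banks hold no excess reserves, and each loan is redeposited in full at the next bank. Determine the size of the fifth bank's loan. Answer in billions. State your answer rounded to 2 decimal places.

Each bank lends a fraction (1 − rr) = 0.7780 of the deposit it receives, so Bank 5 receives 68.1·0.7780^4 and lends 68.1·0.7780^5 ≈ 19.4109 billion.

CHF 19.41 billion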